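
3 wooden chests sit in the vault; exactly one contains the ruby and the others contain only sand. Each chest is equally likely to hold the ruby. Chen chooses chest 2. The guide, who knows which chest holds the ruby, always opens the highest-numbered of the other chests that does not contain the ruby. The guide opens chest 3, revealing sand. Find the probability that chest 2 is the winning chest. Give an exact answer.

1/2

Condition on the true location of the ruby.
If it is in either of chests 1 and 2 (prior 1/3 each): chest 3 is the highest-numbered option available, probability 1; weight (1/3)·1 = 1/3 each.
If it is in chest 3 (prior 1/3): the guide opened chest 3, so this case is ruled out; weight (1/3)·0 = 0.
The weights sum to 2/3.
So P(the ruby in chest 2 | the guide opened chest 3) = (1/3) / (2/3) = 1/2.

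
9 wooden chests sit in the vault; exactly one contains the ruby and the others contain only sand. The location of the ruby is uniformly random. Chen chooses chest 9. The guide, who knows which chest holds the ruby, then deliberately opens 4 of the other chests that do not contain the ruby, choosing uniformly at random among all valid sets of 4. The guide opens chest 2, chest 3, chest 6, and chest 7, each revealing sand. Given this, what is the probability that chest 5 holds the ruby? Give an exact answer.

2/9

Apply Bayes' rule, conditioning on where the ruby actually is.
If it is in any of chests 1, 4, 5, and 8 (prior 1/9 each): the guide has 35 equally likely choices, so probability 1/35; weight (1/9)·(1/35) = 1/315 each.
If it is in any of chests 2, 3, 6, and 7 (prior 1/9 each): that chest was opened and seen not to hold the prize — ruled out; weight (1/9)·0 = 0 each.
If it is in chest 9 (prior 1/9): the guide has 70 equally likely choices, so probability 1/70; weight (1/9)·(1/70) = 1/630.
The weights sum to 1/70.
So P(the ruby in chest 5 | the guide opened chest 2, chest 3, chest 6, and chest 7) = (1/315) / (1/70) = 2/9.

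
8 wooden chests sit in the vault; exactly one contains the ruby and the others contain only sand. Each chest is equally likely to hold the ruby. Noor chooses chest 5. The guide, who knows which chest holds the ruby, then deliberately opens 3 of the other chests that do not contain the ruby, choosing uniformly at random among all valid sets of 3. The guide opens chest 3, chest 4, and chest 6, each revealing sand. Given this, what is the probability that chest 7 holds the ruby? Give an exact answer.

Consider each possible location of the ruby in turn.
If it is in any of chests 1, 2, 7, and 8 (prior 1/8 each): the guide has 20 equally likely choices, so probability 1/20; weight (1/8)·(1/20) = 1/160 each.
If it is in any of chests 3, 4, and 6 (prior 1/8 each): that chest was opened and seen not to hold the prize — ruled out; weight (1/8)·0 = 0 each.
If it is in chest 5 (prior 1/8): the guide has 35 equally likely choices, so probability 1/35; weight (1/8)·(1/35) = 1/280.
The weights sum to 1/35.
So P(the ruby in chest 7 | the guide opened chest 3, chest 4, and chest 6) = (1/160) / (1/35) = 7/32.

7/32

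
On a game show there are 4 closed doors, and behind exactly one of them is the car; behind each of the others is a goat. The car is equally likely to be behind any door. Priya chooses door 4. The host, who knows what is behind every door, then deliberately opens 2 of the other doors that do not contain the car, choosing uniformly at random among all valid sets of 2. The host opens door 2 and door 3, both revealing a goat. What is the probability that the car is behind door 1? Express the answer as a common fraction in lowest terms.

3/4

Consider each possible location of the car in turn.
If it is behind door 1 (prior 1/4): the host has no choice, probability 1; weight (1/4)·1 = 1/4.
If it is behind either of doors 2 and 3 (prior 1/4 each): that door was opened and seen not to hold the prize — ruled out; weight (1/4)·0 = 0 each.
If it is behind door 4 (prior 1/4): the host has 3 equally likely choices, so probability 1/3; weight (1/4)·(1/3) = 1/12.
The weights sum to 1/3.
So P(the car behind door 1 | the host opened door 2 and door 3) = (1/4) / (1/3) = 3/4.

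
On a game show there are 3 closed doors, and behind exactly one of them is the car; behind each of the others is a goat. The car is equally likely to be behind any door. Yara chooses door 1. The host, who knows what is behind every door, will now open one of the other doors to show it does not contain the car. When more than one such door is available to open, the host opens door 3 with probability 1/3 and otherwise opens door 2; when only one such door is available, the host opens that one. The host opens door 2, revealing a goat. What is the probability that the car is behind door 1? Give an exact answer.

Apply Bayes' rule, conditioning on where the car actually is.
If it is behind door 1 (prior 1/3): door 3 is available but not opened, probability 2/3; weight (1/3)·(2/3) = 2/9.
If it is behind door 2 (prior 1/3): the host opened door 2, so this case is ruled out; weight (1/3)·0 = 0.
If it is behind door 3 (prior 1/3): only door 2 is available, probability 1; weight (1/3)·1 = 1/3.
The weights sum to 5/9.
So P(the car behind door 1 | the host opened door 2) = (2/9) / (5/9) = 2/5.

2/5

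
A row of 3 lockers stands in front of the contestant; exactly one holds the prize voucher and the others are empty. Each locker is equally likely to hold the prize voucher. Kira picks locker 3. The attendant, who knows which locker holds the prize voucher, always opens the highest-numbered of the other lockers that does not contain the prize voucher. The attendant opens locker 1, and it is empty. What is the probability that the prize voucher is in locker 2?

Consider each possible location of the prize voucher in turn.
If it is in locker 1 (prior 1/3): the attendant opened locker 1, so this case is ruled out; weight (1/3)·0 = 0.
If it is in locker 2 (prior 1/3): locker 1 is the highest-numbered option available, probability 1; weight (1/3)·1 = 1/3.
If it is in locker 3 (prior 1/3): the attendant would have opened locker 2 instead, probability 0; weight (1/3)·0 = 0.
The weights sum to 1/3.
So P(the prize voucher in locker 2 | the attendant opened locker 1) = (1/3) / (1/3) = 1.

1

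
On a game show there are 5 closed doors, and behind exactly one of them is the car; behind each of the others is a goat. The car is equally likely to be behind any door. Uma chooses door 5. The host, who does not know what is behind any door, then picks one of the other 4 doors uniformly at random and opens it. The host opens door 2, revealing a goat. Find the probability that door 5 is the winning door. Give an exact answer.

1/4

Because the host chose which door to open without knowing where the car is, the choice is independent of the prize location. Learning that door 2 does not hold the car simply rules out that one location and leaves the remaining 4 doors still equally likely by symmetry.
So P(the car behind door 5) = 1/4.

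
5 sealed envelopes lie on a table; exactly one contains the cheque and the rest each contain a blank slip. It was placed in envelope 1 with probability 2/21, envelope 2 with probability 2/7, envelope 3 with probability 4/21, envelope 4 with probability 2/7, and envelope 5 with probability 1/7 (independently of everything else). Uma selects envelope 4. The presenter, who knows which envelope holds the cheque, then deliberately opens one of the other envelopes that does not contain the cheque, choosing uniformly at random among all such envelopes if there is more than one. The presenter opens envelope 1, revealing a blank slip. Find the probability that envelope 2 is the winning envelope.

12/35

Consider each possible location of the cheque in turn.
If it is in envelope 1 (prior 2/21): the presenter opened envelope 1, so this case is ruled out; weight (2/21)·0 = 0.
If it is in envelope 2 (prior 2/7): the presenter has 3 equally likely choices, so probability 1/3; weight (2/7)·(1/3) = 2/21.
If it is in envelope 3 (prior 4/21): the presenter has 3 equally likely choices, so probability 1/3; weight (4/21)·(1/3) = 4/63.
If it is in envelope 4 (prior 2/7): the presenter has 4 equally likely choices, so probability 1/4; weight (2/7)·(1/4) = 1/14.
If it is in envelope 5 (prior 1/7): the presenter has 3 equally likely choices, so probability 1/3; weight (1/7)·(1/3) = 1/21.
The weights sum to 5/18.
So P(the cheque in envelope 2 | the presenter opened envelope 1) = (2/21) / (5/18) = 12/35.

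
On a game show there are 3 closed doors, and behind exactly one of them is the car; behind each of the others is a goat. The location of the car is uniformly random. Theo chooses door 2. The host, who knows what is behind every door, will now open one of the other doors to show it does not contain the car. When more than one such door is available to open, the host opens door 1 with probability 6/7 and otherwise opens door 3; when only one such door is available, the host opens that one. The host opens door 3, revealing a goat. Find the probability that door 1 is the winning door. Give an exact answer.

Consider each possible location of the car in turn.
If it is behind door 1 (prior 1/3): only door 3 is available, probability 1; weight (1/3)·1 = 1/3.
If it is behind door 2 (prior 1/3): door 1 is available but not opened, probability 1/7; weight (1/3)·(1/7) = 1/21.
If it is behind door 3 (prior 1/3): the host opened door 3, so this case is ruled out; weight (1/3)·0 = 0.
The weights sum to 8/21.
So P(the car behind door 1 | the host opened door 3) = (1/3) / (8/21) = 7/8.

7/8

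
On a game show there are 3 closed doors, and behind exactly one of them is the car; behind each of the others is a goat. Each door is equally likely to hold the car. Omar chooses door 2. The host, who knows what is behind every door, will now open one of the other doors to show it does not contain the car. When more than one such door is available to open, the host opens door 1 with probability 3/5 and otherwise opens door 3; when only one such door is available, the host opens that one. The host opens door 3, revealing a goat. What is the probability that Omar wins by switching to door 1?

5/7

Consider each possible location of the car in turn.
If it is behind door 1 (prior 1/3): only door 3 is available, probability 1; weight (1/3)·1 = 1/3.
If it is behind door 2 (prior 1/3): door 1 is available but not opened, probability 2/5; weight (1/3)·(2/5) = 2/15.
If it is behind door 3 (prior 1/3): the host opened door 3, so this case is ruled out; weight (1/3)·0 = 0.
The weights sum to 7/15.
So P(the car behind door 1 | the host opened door 3) = (1/3) / (7/15) = 5/7.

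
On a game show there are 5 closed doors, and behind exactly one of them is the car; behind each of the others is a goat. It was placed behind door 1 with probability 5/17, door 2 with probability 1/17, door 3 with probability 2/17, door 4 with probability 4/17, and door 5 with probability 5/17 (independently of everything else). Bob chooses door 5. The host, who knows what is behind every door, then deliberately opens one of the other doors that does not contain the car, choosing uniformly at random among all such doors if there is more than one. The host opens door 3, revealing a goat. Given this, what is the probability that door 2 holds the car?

Apply Bayes' rule, conditioning on where the car actually is.
If it is behind door 1 (prior 5/17): the host has 3 equally likely choices, so probability 1/3; weight (5/17)·(1/3) = 5/51.
If it is behind door 2 (prior 1/17): the host has 3 equally likely choices, so probability 1/3; weight (1/17)·(1/3) = 1/51.
If it is behind door 3 (prior 2/17): the host opened door 3, so this case is ruled out; weight (2/17)·0 = 0.
If it is behind door 4 (prior 4/17): the host has 3 equally likely choices, so probability 1/3; weight (4/17)·(1/3) = 4/51.
If it is behind door 5 (prior 5/17): the host has 4 equally likely choices, so probability 1/4; weight (5/17)·(1/4) = 5/68.
The weights sum to 55/204.
So P(the car behind door 2 | the host opened door 3) = (1/51) / (55/204) = 4/55.

4/55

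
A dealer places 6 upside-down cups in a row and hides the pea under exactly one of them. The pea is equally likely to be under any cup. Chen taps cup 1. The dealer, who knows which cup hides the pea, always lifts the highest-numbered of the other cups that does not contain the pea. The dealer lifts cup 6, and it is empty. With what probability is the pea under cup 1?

1/5

Apply Bayes' rule, conditioning on where the pea actually is.
If it is under any of cups 1, 2, 3, 4, and 5 (prior 1/6 each): cup 6 is the highest-numbered option available, probability 1; weight (1/6)·1 = 1/6 each.
If it is under cup 6 (prior 1/6): the dealer opened cup 6, so this case is ruled out; weight (1/6)·0 = 0.
The weights sum to 5/6.
So P(the pea under cup 1 | the dealer opened cup 6) = (1/6) / (5/6) = 1/5.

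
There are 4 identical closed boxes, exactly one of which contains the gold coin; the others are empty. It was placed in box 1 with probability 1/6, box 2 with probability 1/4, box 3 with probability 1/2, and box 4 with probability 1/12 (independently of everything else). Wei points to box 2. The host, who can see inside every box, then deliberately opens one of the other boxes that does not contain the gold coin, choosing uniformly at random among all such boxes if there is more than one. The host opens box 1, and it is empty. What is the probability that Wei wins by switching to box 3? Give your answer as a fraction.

2/3

Apply Bayes' rule, conditioning on where the gold coin actually is.
If it is in box 1 (prior 1/6): the host opened box 1, so this case is ruled out; weight (1/6)·0 = 0.
If it is in box 2 (prior 1/4): the host has 3 equally likely choices, so probability 1/3; weight (1/4)·(1/3) = 1/12.
If it is in box 3 (prior 1/2): the host has 2 equally likely choices, so probability 1/2; weight (1/2)·(1/2) = 1/4.
If it is in box 4 (prior 1/12): the host has 2 equally likely choices, so probability 1/2; weight (1/12)·(1/2) = 1/24.
The weights sum to 3/8.
So P(the gold coin in box 3 | the host opened box 1) = (1/4) / (3/8) = 2/3.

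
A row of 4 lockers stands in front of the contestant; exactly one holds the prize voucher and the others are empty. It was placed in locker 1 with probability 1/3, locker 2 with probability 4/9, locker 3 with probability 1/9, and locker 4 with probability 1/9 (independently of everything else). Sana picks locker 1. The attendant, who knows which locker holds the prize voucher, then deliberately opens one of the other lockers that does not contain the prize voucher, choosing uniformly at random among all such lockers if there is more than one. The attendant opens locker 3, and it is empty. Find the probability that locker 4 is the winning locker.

1/7

Apply Bayes' rule, conditioning on where the prize voucher actually is.
If it is in locker 1 (prior 1/3): the attendant has 3 equally likely choices, so probability 1/3; weight (1/3)·(1/3) = 1/9.
If it is in locker 2 (prior 4/9): the attendant has 2 equally likely choices, so probability 1/2; weight (4/9)·(1/2) = 2/9.
If it is in locker 3 (prior 1/9): the attendant opened locker 3, so this case is ruled out; weight (1/9)·0 = 0.
If it is in locker 4 (prior 1/9): the attendant has 2 equally likely choices, so probability 1/2; weight (1/9)·(1/2) = 1/18.
The weights sum to 7/18.
So P(the prize voucher in locker 4 | the attendant opened locker 3) = (1/18) / (7/18) = 1/7.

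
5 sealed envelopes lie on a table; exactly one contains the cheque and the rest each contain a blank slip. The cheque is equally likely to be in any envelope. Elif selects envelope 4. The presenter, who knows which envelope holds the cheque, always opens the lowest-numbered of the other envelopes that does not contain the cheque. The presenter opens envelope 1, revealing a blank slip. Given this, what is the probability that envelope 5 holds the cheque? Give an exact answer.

Condition on the true location of the cheque.
If it is in envelope 1 (prior 1/5): the presenter opened envelope 1, so this case is ruled out; weight (1/5)·0 = 0.
If it is in any of envelopes 2, 3, 4, and 5 (prior 1/5 each): envelope 1 is the lowest-numbered option available, probability 1; weight (1/5)·1 = 1/5 each.
The weights sum to 4/5.
So P(the cheque in envelope 5 | the presenter opened envelope 1) = (1/5) / (4/5) = 1/4.

1/4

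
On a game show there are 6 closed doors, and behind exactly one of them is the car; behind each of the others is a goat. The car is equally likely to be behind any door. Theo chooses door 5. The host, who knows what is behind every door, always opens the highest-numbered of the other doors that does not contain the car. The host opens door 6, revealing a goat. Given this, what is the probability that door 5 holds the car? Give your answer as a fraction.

1/5

Condition on the true location of the car.
If it is behind any of doors 1, 2, 3, 4, and 5 (prior 1/6 each): door 6 is the highest-numbered option available, probability 1; weight (1/6)·1 = 1/6 each.
If it is behind door 6 (prior 1/6): the host opened door 6, so this case is ruled out; weight (1/6)·0 = 0.
The weights sum to 5/6.
So P(the car behind door 5 | the host opened door 6) = (1/6) / (5/6) = 1/5.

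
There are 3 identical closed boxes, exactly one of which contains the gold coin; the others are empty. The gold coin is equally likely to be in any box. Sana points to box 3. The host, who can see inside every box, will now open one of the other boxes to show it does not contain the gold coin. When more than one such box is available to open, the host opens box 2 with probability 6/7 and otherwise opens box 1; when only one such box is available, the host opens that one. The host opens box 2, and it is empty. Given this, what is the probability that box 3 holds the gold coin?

6/13

Apply Bayes' rule, conditioning on where the gold coin actually is.
If it is in box 1 (prior 1/3): only box 2 is available, probability 1; weight (1/3)·1 = 1/3.
If it is in box 2 (prior 1/3): the host opened box 2, so this case is ruled out; weight (1/3)·0 = 0.
If it is in box 3 (prior 1/3): box 2 is available, opened with probability 6/7; weight (1/3)·(6/7) = 2/7.
The weights sum to 13/21.
So P(the gold coin in box 3 | the host opened box 2) = (2/7) / (13/21) = 6/13.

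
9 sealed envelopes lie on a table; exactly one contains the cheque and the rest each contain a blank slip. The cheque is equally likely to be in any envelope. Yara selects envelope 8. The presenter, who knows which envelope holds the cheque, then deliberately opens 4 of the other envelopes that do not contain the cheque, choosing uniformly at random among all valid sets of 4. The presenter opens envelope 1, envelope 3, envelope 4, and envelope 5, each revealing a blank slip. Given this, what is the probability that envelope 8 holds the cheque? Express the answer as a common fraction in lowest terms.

1/9

Condition on the true location of the cheque.
If it is in any of envelopes 1, 3, 4, and 5 (prior 1/9 each): that envelope was opened and seen not to hold the prize — ruled out; weight (1/9)·0 = 0 each.
If it is in any of envelopes 2, 6, 7, and 9 (prior 1/9 each): the presenter has 35 equally likely choices, so probability 1/35; weight (1/9)·(1/35) = 1/315 each.
If it is in envelope 8 (prior 1/9): the presenter has 70 equally likely choices, so probability 1/70; weight (1/9)·(1/70) = 1/630.
The weights sum to 1/70.
So P(the cheque in envelope 8 | the presenter opened envelope 1, envelope 3, envelope 4, and envelope 5) = (1/630) / (1/70) = 1/9.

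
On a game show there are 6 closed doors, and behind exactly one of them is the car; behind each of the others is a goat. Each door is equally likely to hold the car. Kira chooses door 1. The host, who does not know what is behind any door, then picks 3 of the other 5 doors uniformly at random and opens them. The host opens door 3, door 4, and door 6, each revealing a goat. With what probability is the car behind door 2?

Apply Bayes' rule, conditioning on where the car actually is.
If it is behind any of doors 1, 2, and 5 (prior 1/6 each): the host picks exactly this set with probability 1/10 regardless, and none is the prize; weight (1/6)·(1/10) = 1/60 each.
If it is behind any of doors 3, 4, and 6 (prior 1/6 each): that door was opened and seen not to hold the prize — ruled out; weight (1/6)·0 = 0 each.
The weights sum to 1/20.
So P(the car behind door 2 | the host opened door 3, door 4, and door 6) = (1/60) / (1/20) = 1/3.

1/3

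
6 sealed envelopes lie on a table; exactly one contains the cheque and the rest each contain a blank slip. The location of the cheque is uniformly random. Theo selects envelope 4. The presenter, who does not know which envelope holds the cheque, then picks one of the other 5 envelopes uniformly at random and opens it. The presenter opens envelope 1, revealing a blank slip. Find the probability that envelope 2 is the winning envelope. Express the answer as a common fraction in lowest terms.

Consider each possible location of the cheque in turn.
If it is in envelope 1 (prior 1/6): the presenter opened envelope 1, so this case is ruled out; weight (1/6)·0 = 0.
If it is in any of envelopes 2, 3, 4, 5, and 6 (prior 1/6 each): the presenter picks envelope 1 with probability 1/5 regardless, and it is not the prize; weight (1/6)·(1/5) = 1/30 each.
The weights sum to 1/6.
So P(the cheque in envelope 2 | the presenter opened envelope 1) = (1/30) / (1/6) = 1/5.

1/5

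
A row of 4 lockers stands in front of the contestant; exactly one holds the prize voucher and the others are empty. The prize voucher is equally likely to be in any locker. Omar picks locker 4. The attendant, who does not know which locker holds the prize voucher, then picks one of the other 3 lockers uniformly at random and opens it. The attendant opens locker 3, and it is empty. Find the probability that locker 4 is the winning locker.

1/3

Condition on the true location of the prize voucher.
If it is in any of lockers 1, 2, and 4 (prior 1/4 each): the attendant picks locker 3 with probability 1/3 regardless, and it is not the prize; weight (1/4)·(1/3) = 1/12 each.
If it is in locker 3 (prior 1/4): the attendant opened locker 3, so this case is ruled out; weight (1/4)·0 = 0.
The weights sum to 1/4.
So P(the prize voucher in locker 4 | the attendant opened locker 3) = (1/12) / (1/4) = 1/3.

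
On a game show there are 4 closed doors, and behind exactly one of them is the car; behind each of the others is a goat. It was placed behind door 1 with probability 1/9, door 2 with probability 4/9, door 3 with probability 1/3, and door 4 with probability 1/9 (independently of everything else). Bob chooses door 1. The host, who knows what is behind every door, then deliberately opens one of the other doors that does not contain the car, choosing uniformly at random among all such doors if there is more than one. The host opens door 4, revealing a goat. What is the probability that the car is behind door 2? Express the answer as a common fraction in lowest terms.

12/23

Consider each possible location of the car in turn.
If it is behind door 1 (prior 1/9): the host has 3 equally likely choices, so probability 1/3; weight (1/9)·(1/3) = 1/27.
If it is behind door 2 (prior 4/9): the host has 2 equally likely choices, so probability 1/2; weight (4/9)·(1/2) = 2/9.
If it is behind door 3 (prior 1/3): the host has 2 equally likely choices, so probability 1/2; weight (1/3)·(1/2) = 1/6.
If it is behind door 4 (prior 1/9): the host opened door 4, so this case is ruled out; weight (1/9)·0 = 0.
The weights sum to 23/54.
So P(the car behind door 2 | the host opened door 4) = (2/9) / (23/54) = 12/23.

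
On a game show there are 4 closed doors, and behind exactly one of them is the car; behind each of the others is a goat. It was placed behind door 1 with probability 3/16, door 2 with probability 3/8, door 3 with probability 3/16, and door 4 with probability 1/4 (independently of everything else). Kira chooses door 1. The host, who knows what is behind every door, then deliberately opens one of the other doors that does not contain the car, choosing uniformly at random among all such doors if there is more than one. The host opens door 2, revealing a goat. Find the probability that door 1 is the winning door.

Condition on the true location of the car.
If it is behind door 1 (prior 3/16): the host has 3 equally likely choices, so probability 1/3; weight (3/16)·(1/3) = 1/16.
If it is behind door 2 (prior 3/8): the host opened door 2, so this case is ruled out; weight (3/8)·0 = 0.
If it is behind door 3 (prior 3/16): the host has 2 equally likely choices, so probability 1/2; weight (3/16)·(1/2) = 3/32.
If it is behind door 4 (prior 1/4): the host has 2 equally likely choices, so probability 1/2; weight (1/4)·(1/2) = 1/8.
The weights sum to 9/32.
So P(the car behind door 1 | the host opened door 2) = (1/16) / (9/32) = 2/9.

2/9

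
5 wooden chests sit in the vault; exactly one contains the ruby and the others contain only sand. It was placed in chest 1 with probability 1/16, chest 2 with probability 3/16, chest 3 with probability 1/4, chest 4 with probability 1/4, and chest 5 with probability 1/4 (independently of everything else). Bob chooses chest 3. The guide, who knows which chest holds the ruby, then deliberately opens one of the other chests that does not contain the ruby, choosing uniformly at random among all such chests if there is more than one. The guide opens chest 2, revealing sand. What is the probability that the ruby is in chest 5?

1/3

Apply Bayes' rule, conditioning on where the ruby actually is.
If it is in chest 1 (prior 1/16): the guide has 3 equally likely choices, so probability 1/3; weight (1/16)·(1/3) = 1/48.
If it is in chest 2 (prior 3/16): the guide opened chest 2, so this case is ruled out; weight (3/16)·0 = 0.
If it is in chest 3 (prior 1/4): the guide has 4 equally likely choices, so probability 1/4; weight (1/4)·(1/4) = 1/16.
If it is in either of chests 4 and 5 (prior 1/4 each): the guide has 3 equally likely choices, so probability 1/3; weight (1/4)·(1/3) = 1/12 each.
The weights sum to 1/4.
So P(the ruby in chest 5 | the guide opened chest 2) = (1/12) / (1/4) = 1/3.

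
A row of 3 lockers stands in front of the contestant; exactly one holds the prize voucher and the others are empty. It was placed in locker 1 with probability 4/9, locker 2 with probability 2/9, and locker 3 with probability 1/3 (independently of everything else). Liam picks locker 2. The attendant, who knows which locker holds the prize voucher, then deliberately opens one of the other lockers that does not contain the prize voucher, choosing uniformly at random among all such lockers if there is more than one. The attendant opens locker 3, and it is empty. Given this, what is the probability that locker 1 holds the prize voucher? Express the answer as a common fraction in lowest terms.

Condition on the true location of the prize voucher.
If it is in locker 1 (prior 4/9): the attendant has no choice, probability 1; weight (4/9)·1 = 4/9.
If it is in locker 2 (prior 2/9): the attendant has 2 equally likely choices, so probability 1/2; weight (2/9)·(1/2) = 1/9.
If it is in locker 3 (prior 1/3): the attendant opened locker 3, so this case is ruled out; weight (1/3)·0 = 0.
The weights sum to 5/9.
So P(the prize voucher in locker 1 | the attendant opened locker 3) = (4/9) / (5/9) = 4/5.

4/5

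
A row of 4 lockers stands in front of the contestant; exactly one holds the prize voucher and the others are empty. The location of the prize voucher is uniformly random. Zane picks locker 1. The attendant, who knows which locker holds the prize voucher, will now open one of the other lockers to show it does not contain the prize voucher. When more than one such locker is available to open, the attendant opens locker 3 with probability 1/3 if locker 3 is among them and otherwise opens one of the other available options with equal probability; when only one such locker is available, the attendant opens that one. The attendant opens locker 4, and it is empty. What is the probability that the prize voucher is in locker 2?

Consider each possible location of the prize voucher in turn.
If it is in locker 1 (prior 1/4): locker 3 is available but not opened; locker 4 gets probability (1 − 1/3)/2 = 1/3; weight (1/4)·(1/3) = 1/12.
If it is in locker 2 (prior 1/4): locker 3 is available but not opened, probability 2/3; weight (1/4)·(2/3) = 1/6.
If it is in locker 3 (prior 1/4): locker 3 holds the prize so is unavailable; the attendant chooses uniformly among the 2 others, probability 1/2; weight (1/4)·(1/2) = 1/8.
If it is in locker 4 (prior 1/4): the attendant opened locker 4, so this case is ruled out; weight (1/4)·0 = 0.
The weights sum to 3/8.
So P(the prize voucher in locker 2 | the attendant opened locker 4) = (1/6) / (3/8) = 4/9.

4/9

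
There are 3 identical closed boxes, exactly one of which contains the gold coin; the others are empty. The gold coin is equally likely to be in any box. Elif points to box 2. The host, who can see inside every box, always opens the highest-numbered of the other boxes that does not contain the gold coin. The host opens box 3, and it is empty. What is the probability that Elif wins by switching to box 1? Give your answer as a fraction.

Condition on the true location of the gold coin.
If it is in either of boxes 1 and 2 (prior 1/3 each): box 3 is the highest-numbered option available, probability 1; weight (1/3)·1 = 1/3 each.
If it is in box 3 (prior 1/3): the host opened box 3, so this case is ruled out; weight (1/3)·0 = 0.
The weights sum to 2/3.
So P(the gold coin in box 1 | the host opened box 3) = (1/3) / (2/3) = 1/2.

1/2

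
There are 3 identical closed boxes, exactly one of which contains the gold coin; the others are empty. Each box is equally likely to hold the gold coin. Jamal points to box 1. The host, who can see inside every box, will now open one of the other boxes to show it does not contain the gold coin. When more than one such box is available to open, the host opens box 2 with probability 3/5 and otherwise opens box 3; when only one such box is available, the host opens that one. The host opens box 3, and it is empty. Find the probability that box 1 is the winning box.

2/7

Condition on the true location of the gold coin.
If it is in box 1 (prior 1/3): box 2 is available but not opened, probability 2/5; weight (1/3)·(2/5) = 2/15.
If it is in box 2 (prior 1/3): only box 3 is available, probability 1; weight (1/3)·1 = 1/3.
If it is in box 3 (prior 1/3): the host opened box 3, so this case is ruled out; weight (1/3)·0 = 0.
The weights sum to 7/15.
So P(the gold coin in box 1 | the host opened box 3) = (2/15) / (7/15) = 2/7.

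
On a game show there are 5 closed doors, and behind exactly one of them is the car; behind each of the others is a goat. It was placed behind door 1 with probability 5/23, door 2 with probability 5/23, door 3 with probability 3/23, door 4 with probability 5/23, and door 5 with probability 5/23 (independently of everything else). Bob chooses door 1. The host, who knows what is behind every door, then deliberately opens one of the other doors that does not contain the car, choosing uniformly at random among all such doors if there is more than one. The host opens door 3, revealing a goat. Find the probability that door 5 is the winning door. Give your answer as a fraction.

4/15

Apply Bayes' rule, conditioning on where the car actually is.
If it is behind door 1 (prior 5/23): the host has 4 equally likely choices, so probability 1/4; weight (5/23)·(1/4) = 5/92.
If it is behind any of doors 2, 4, and 5 (prior 5/23 each): the host has 3 equally likely choices, so probability 1/3; weight (5/23)·(1/3) = 5/69 each.
If it is behind door 3 (prior 3/23): the host opened door 3, so this case is ruled out; weight (3/23)·0 = 0.
The weights sum to 25/92.
So P(the car behind door 5 | the host opened door 3) = (5/69) / (25/92) = 4/15.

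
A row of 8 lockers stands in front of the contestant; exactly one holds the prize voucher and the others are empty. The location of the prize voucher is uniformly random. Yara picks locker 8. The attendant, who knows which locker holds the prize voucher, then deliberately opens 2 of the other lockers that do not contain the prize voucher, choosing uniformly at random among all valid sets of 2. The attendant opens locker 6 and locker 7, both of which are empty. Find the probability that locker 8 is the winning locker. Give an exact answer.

1/8

Apply Bayes' rule, conditioning on where the prize voucher actually is.
If it is in any of lockers 1, 2, 3, 4, and 5 (prior 1/8 each): the attendant has 15 equally likely choices, so probability 1/15; weight (1/8)·(1/15) = 1/120 each.
If it is in either of lockers 6 and 7 (prior 1/8 each): that locker was opened and seen not to hold the prize — ruled out; weight (1/8)·0 = 0 each.
If it is in locker 8 (prior 1/8): the attendant has 21 equally likely choices, so probability 1/21; weight (1/8)·(1/21) = 1/168.
The weights sum to 1/21.
So P(the prize voucher in locker 8 | the attendant opened locker 6 and locker 7) = (1/168) / (1/21) = 1/8.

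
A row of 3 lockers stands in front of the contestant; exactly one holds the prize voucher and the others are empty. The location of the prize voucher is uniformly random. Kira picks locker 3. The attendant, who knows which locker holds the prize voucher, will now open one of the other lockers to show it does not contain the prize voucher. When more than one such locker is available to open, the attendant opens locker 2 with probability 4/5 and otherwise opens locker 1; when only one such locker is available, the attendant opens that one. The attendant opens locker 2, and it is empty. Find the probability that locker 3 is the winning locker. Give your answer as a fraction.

4/9

Apply Bayes' rule, conditioning on where the prize voucher actually is.
If it is in locker 1 (prior 1/3): only locker 2 is available, probability 1; weight (1/3)·1 = 1/3.
If it is in locker 2 (prior 1/3): the attendant opened locker 2, so this case is ruled out; weight (1/3)·0 = 0.
If it is in locker 3 (prior 1/3): locker 2 is available, opened with probability 4/5; weight (1/3)·(4/5) = 4/15.
The weights sum to 3/5.
So P(the prize voucher in locker 3 | the attendant opened locker 2) = (4/15) / (3/5) = 4/9.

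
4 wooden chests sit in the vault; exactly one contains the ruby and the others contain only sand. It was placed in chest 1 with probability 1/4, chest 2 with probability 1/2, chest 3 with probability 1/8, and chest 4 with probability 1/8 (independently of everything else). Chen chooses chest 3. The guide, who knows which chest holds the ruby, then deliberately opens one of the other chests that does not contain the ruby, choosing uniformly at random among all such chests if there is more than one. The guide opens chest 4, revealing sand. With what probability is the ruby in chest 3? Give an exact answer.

Apply Bayes' rule, conditioning on where the ruby actually is.
If it is in chest 1 (prior 1/4): the guide has 2 equally likely choices, so probability 1/2; weight (1/4)·(1/2) = 1/8.
If it is in chest 2 (prior 1/2): the guide has 2 equally likely choices, so probability 1/2; weight (1/2)·(1/2) = 1/4.
If it is in chest 3 (prior 1/8): the guide has 3 equally likely choices, so probability 1/3; weight (1/8)·(1/3) = 1/24.
If it is in chest 4 (prior 1/8): the guide opened chest 4, so this case is ruled out; weight (1/8)·0 = 0.
The weights sum to 5/12.
So P(the ruby in chest 3 | the guide opened chest 4) = (1/24) / (5/12) = 1/10.

1/10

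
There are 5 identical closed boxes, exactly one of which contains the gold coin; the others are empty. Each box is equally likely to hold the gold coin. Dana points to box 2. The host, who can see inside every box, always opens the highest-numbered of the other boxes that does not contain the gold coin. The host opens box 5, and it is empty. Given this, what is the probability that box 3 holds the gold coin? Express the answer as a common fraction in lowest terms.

1/4

Apply Bayes' rule, conditioning on where the gold coin actually is.
If it is in any of boxes 1, 2, 3, and 4 (prior 1/5 each): box 5 is the highest-numbered option available, probability 1; weight (1/5)·1 = 1/5 each.
If it is in box 5 (prior 1/5): the host opened box 5, so this case is ruled out; weight (1/5)·0 = 0.
The weights sum to 4/5.
So P(the gold coin in box 3 | the host opened box 5) = (1/5) / (4/5) = 1/4.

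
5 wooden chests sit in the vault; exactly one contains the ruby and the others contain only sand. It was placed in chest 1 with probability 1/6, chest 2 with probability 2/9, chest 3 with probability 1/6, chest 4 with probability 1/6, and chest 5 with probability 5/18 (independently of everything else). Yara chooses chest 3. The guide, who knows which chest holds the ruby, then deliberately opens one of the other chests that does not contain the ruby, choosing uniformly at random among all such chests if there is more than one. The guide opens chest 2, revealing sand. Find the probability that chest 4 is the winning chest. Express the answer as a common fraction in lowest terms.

Consider each possible location of the ruby in turn.
If it is in either of chests 1 and 4 (prior 1/6 each): the guide has 3 equally likely choices, so probability 1/3; weight (1/6)·(1/3) = 1/18 each.
If it is in chest 2 (prior 2/9): the guide opened chest 2, so this case is ruled out; weight (2/9)·0 = 0.
If it is in chest 3 (prior 1/6): the guide has 4 equally likely choices, so probability 1/4; weight (1/6)·(1/4) = 1/24.
If it is in chest 5 (prior 5/18): the guide has 3 equally likely choices, so probability 1/3; weight (5/18)·(1/3) = 5/54.
The weights sum to 53/216.
So P(the ruby in chest 4 | the guide opened chest 2) = (1/18) / (53/216) = 12/53.

12/53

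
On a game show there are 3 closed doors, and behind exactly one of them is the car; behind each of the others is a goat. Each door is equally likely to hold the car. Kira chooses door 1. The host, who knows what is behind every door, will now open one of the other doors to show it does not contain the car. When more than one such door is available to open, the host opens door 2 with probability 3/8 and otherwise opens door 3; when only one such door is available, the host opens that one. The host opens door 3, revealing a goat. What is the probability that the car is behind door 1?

5/13

Condition on the true location of the car.
If it is behind door 1 (prior 1/3): door 2 is available but not opened, probability 5/8; weight (1/3)·(5/8) = 5/24.
If it is behind door 2 (prior 1/3): only door 3 is available, probability 1; weight (1/3)·1 = 1/3.
If it is behind door 3 (prior 1/3): the host opened door 3, so this case is ruled out; weight (1/3)·0 = 0.
The weights sum to 13/24.
So P(the car behind door 1 | the host opened door 3) = (5/24) / (13/24) = 5/13.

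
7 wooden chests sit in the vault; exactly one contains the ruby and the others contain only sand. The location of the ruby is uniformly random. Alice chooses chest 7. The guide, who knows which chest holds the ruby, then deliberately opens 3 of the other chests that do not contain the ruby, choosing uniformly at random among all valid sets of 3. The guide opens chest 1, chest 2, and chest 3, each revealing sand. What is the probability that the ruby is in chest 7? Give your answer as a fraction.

1/7

Condition on the true location of the ruby.
If it is in any of chests 1, 2, and 3 (prior 1/7 each): that chest was opened and seen not to hold the prize — ruled out; weight (1/7)·0 = 0 each.
If it is in any of chests 4, 5, and 6 (prior 1/7 each): the guide has 10 equally likely choices, so probability 1/10; weight (1/7)·(1/10) = 1/70 each.
If it is in chest 7 (prior 1/7): the guide has 20 equally likely choices, so probability 1/20; weight (1/7)·(1/20) = 1/140.
The weights sum to 1/20.
So P(the ruby in chest 7 | the guide opened chest 1, chest 2, and chest 3) = (1/140) / (1/20) = 1/7.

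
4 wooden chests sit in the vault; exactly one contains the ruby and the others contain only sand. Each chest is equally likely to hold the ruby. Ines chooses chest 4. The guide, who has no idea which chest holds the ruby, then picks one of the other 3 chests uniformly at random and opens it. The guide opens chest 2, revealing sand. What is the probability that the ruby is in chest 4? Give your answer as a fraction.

1/3

Consider each possible location of the ruby in turn.
If it is in any of chests 1, 3, and 4 (prior 1/4 each): the guide picks chest 2 with probability 1/3 regardless, and it is not the prize; weight (1/4)·(1/3) = 1/12 each.
If it is in chest 2 (prior 1/4): the guide opened chest 2, so this case is ruled out; weight (1/4)·0 = 0.
The weights sum to 1/4.
So P(the ruby in chest 4 | the guide opened chest 2) = (1/12) / (1/4) = 1/3.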